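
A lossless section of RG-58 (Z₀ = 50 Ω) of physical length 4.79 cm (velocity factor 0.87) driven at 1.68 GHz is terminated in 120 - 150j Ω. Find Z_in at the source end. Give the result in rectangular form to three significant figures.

λ = v/f = 0.87·c / 1.68 GHz = 0.155 m
βl = 2π·l/λ = 2π × 0.308 = 111°
tan(βl) = tan(111°) = -2.61
Z_in = Z_0·(Z_L + jZ_0·tanβl)/(Z_0 + jZ_L·tanβl)
     = 50·(120 − j280)/(-341 − j313)

Z_in ≈ 10.9 + j31.1 Ω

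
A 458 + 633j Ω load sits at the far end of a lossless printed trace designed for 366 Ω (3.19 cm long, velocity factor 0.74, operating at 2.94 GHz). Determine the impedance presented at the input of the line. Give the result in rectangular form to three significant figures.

Z_in ≈ 143 + j278 Ω

λ = v/f = 0.74·c / 2.94 GHz = 0.0755 m
βl = 2π·l/λ = 2π × 0.422 = 152°
tan(βl) = tan(152°) = -0.53
Z_in = Z_0·(Z_L + jZ_0·tanβl)/(Z_0 + jZ_L·tanβl)
     = 366·(458 + j439)/(701 − j243)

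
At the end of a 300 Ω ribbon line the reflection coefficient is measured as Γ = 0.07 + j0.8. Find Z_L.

Z_L = Z_0·(1 + Γ)/(1 − Γ) = 300·(1.07 + j0.8)/(0.93 − j0.8)

Z_L ≈ 70.8 + j319 Ω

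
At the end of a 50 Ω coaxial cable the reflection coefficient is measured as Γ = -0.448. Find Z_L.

Z_L ≈ 19.1 Ω

Z_L = Z_0·(1 + Γ)/(1 − Γ) = 50·(0.552)/(1.45)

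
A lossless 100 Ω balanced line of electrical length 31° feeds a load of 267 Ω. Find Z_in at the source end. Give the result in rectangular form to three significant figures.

Z_in ≈ 102 − j103 Ω

tan(βl) = tan(31°) = 0.601
Z_in = Z_0·(Z_L + jZ_0·tanβl)/(Z_0 + jZ_L·tanβl)
     = 100·(267 + j60.1)/(100 + j160)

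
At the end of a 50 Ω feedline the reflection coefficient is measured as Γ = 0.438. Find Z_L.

Z_L = Z_0·(1 + Γ)/(1 − Γ) = 50·(1.44)/(0.562)

Z_L ≈ 128 Ω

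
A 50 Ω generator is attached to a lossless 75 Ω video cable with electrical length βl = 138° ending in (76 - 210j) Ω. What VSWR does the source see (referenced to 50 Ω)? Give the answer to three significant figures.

VSWR ≈ 13.1

tan(βl) = -0.9
Z_in = Z_0·(Z_L + jZ_0·tanβl)/(Z_0 + jZ_L·tanβl) = 43.7 + j156 Ω
Γ_s = (Z_in − Z_s)/(Z_in + Z_s) = (-6.26 + j156)/(93.7 + j156), |Γ_s| = 0.858
VSWR = (1 + |Γ_s|)/(1 − |Γ_s|)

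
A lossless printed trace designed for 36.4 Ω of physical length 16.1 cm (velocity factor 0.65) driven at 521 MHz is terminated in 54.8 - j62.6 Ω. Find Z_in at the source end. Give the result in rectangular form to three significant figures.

Z_in ≈ 125 + j43.5 Ω

λ = v/f = 0.65·c / 521 MHz = 0.374 m
βl = 2π·l/λ = 2π × 0.43 = 155°
tan(βl) = tan(155°) = -0.469
Z_in = Z_0·(Z_L + jZ_0·tanβl)/(Z_0 + jZ_L·tanβl)
     = 36.4·(54.8 − j79.7)/(7.02 − j25.7)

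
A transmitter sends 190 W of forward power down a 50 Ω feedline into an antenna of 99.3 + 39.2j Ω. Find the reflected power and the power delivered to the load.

P_reflected ≈ 31.6 W; P_delivered ≈ 158 W

|Γ| = |(49.3 + j39.2)/(149.3 + j39.2)| = 0.408
|Γ|² = 0.166
P_refl = |Γ|²·P_inc = 31.6 W, P_del = (1 − |Γ|²)·P_inc = 158 W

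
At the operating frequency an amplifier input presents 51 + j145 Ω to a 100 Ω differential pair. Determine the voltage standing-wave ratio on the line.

Γ = (Z_L − Z_0)/(Z_L + Z_0) = (-49 + j145)/(151 + j145)
|Γ| = 153/209 = 0.731
VSWR = (1 + |Γ|)/(1 − |Γ|) = 1.73/0.269

VSWR ≈ 6.44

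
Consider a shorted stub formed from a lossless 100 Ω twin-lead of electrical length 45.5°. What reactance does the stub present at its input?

tan(βl) = 1.02
For a shorted stub, Z_in = jZ_0·tan(βl)

X_in ≈ 102 Ω (inductive)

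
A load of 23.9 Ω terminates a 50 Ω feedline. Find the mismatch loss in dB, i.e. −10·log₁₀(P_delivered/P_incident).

mismatch loss ≈ 0.579 dB

Γ = (23.9 − 50)/(23.9 + 50) = -0.353
|Γ|² = 0.125, so P_del/P_inc = 1 − |Γ|² = 0.875
ML = −10·log₁₀(1 − |Γ|²)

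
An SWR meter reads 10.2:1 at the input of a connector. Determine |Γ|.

|Γ| = (S − 1)/(S + 1) = (10.2 − 1)/(10.2 + 1) = 9.2/11.2

|Γ| ≈ 0.821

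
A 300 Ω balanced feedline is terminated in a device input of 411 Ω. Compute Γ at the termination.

Γ = (Z_L − Z_0)/(Z_L + Z_0) = (411 − 300)/(411 + 300) = 111/711

Γ = 0.156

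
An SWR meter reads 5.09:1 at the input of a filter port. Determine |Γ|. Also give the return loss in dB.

|Γ| ≈ 0.672; return loss ≈ 3.46 dB

|Γ| = (S − 1)/(S + 1) = (5.09 − 1)/(5.09 + 1) = 4.09/6.09
RL = −20·log₁₀|Γ| = −20·log₁₀(0.672)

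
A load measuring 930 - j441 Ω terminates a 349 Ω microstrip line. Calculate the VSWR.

VSWR ≈ 3.34

Γ = (Z_L − Z_0)/(Z_L + Z_0) = (581 − j441)/(1279 − j441)
|Γ| = 729/1350 = 0.539
VSWR = (1 + |Γ|)/(1 − |Γ|) = 1.54/0.461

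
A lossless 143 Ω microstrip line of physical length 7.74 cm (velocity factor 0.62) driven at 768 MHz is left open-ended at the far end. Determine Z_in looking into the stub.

Z_in ≈ +j66.8 Ω

λ = v/f = 0.62·c / 768 MHz = 0.242 m
βl = 2π·l/λ = 2π × 0.32 = 115°
tan(βl) = -2.14
For an open-ended stub, Z_in = −jZ_0·cot(βl) = −jZ_0/tan(βl)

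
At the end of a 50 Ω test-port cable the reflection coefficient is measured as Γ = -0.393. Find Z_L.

Z_L ≈ 21.8 Ω

Z_L = Z_0·(1 + Γ)/(1 − Γ) = 50·(0.607)/(1.39)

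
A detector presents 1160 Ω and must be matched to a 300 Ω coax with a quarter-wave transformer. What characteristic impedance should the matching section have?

Z_qwt = √(Z_0·R_L) = √(300 × 1160) = √348000

Z_qwt ≈ 590 Ω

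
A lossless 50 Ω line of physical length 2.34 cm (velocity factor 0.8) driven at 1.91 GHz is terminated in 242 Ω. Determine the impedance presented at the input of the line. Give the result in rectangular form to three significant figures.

λ = v/f = 0.8·c / 1.91 GHz = 0.126 m
βl = 2π·l/λ = 2π × 0.186 = 67°
tan(βl) = tan(67°) = 2.36
Z_in = Z_0·(Z_L + jZ_0·tanβl)/(Z_0 + jZ_L·tanβl)
     = 50·(242 + j118)/(50 + j571)

Z_in ≈ 12.1 − j20.1 Ω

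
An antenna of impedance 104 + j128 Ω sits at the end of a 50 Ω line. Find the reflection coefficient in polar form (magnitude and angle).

Γ ≈ 0.694 ∠ 27.4°

Γ = (Z_L − Z_0)/(Z_L + Z_0) = (54 + j128)/(154 + j128)
|Γ| = 139/200 = 0.694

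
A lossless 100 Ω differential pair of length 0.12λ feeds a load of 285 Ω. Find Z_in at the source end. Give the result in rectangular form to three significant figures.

βl = 2π × 0.12 = 43.2°
tan(βl) = tan(43.2°) = 0.939
Z_in = Z_0·(Z_L + jZ_0·tanβl)/(Z_0 + jZ_L·tanβl)
     = 100·(285 + j93.9)/(100 + j268)

Z_in ≈ 65.7 − j81.9 Ω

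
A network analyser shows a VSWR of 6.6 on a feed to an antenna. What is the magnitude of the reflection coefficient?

|Γ| ≈ 0.737

|Γ| = (S − 1)/(S + 1) = (6.6 − 1)/(6.6 + 1) = 5.6/7.6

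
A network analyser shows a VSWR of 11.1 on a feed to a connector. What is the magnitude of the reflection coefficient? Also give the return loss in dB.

|Γ| = (S − 1)/(S + 1) = (11.1 − 1)/(11.1 + 1) = 10.1/12.1
RL = −20·log₁₀|Γ| = −20·log₁₀(0.835)

|Γ| ≈ 0.835; return loss ≈ 1.57 dB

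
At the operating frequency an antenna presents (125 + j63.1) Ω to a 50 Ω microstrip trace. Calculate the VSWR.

VSWR ≈ 3.23

Γ = (Z_L − Z_0)/(Z_L + Z_0) = (75 + j63.1)/(175 + j63.1)
|Γ| = 98/186 = 0.527
VSWR = (1 + |Γ|)/(1 − |Γ|) = 1.53/0.473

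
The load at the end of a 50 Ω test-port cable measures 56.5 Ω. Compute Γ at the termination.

Γ = 0.061

Γ = (Z_L − Z_0)/(Z_L + Z_0) = (56.5 − 50)/(56.5 + 50) = 6.5/106.5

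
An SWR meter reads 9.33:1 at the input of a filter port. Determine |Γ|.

|Γ| ≈ 0.806

|Γ| = (S − 1)/(S + 1) = (9.33 − 1)/(9.33 + 1) = 8.33/10.3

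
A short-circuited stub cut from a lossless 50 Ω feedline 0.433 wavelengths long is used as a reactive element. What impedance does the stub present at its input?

Z_in ≈ −j22.4 Ω

βl = 2π × 0.433 = 156°
tan(βl) = -0.448
For a short-circuited stub, Z_in = jZ_0·tan(βl)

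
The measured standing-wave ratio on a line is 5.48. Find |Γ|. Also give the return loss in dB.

|Γ| ≈ 0.691; return loss ≈ 3.21 dB

|Γ| = (S − 1)/(S + 1) = (5.48 − 1)/(5.48 + 1) = 4.48/6.48
RL = −20·log₁₀|Γ| = −20·log₁₀(0.691)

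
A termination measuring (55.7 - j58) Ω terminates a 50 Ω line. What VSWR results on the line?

VSWR ≈ 2.87

Γ = (Z_L − Z_0)/(Z_L + Z_0) = (5.7 − j58)/(105.7 − j58)
|Γ| = 58.3/121 = 0.483
VSWR = (1 + |Γ|)/(1 − |Γ|) = 1.48/0.517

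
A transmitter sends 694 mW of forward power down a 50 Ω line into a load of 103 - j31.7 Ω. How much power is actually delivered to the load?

P_delivered ≈ 586 mW

|Γ| = |(53 − j31.7)/(153 − j31.7)| = 0.395
|Γ|² = 0.156
P_refl = |Γ|²·P_inc = 108 mW, P_del = (1 − |Γ|²)·P_inc = 586 mW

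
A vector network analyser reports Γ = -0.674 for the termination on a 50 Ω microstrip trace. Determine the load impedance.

Z_L = Z_0·(1 + Γ)/(1 − Γ) = 50·(0.326)/(1.67)

Z_L ≈ 9.74 Ω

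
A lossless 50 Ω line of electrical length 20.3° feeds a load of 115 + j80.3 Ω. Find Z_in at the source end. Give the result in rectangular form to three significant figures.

Z_in ≈ 147 − j65 Ω

tan(βl) = tan(20.3°) = 0.37
Z_in = Z_0·(Z_L + jZ_0·tanβl)/(Z_0 + jZ_L·tanβl)
     = 50·(115 + j98.8)/(20.3 + j42.5)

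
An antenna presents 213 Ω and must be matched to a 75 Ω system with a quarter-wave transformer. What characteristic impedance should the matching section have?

Z_qwt ≈ 126 Ω

Z_qwt = √(Z_0·R_L) = √(75 × 213) = √15980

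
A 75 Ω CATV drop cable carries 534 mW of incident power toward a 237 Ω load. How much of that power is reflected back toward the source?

Γ = (237 − 75)/(237 + 75) = 0.519
|Γ|² = 0.27
P_refl = |Γ|²·P_inc = 144 mW, P_del = (1 − |Γ|²)·P_inc = 390 mW

P_reflected ≈ 144 mW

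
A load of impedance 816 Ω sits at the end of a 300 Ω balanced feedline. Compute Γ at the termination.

Γ = (Z_L − Z_0)/(Z_L + Z_0) = (816 − 300)/(816 + 300) = 516/1116

Γ = 0.462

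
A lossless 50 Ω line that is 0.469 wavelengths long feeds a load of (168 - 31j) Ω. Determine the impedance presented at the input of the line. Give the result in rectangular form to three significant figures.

βl = 2π × 0.469 = 169°
tan(βl) = tan(169°) = -0.197
Z_in = Z_0·(Z_L + jZ_0·tanβl)/(Z_0 + jZ_L·tanβl)
     = 50·(168 − j40.9)/(43.9 − j33.1)

Z_in ≈ 144 + j62.4 Ω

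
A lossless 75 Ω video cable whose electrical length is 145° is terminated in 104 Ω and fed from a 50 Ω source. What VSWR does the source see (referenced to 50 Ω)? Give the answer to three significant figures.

VSWR ≈ 1.83

tan(βl) = -0.7
Z_in = Z_0·(Z_L + jZ_0·tanβl)/(Z_0 + jZ_L·tanβl) = 79.8 + j24.9 Ω
Γ_s = (Z_in − Z_s)/(Z_in + Z_s) = (29.8 + j24.9)/(130 + j24.9), |Γ_s| = 0.294
VSWR = (1 + |Γ_s|)/(1 − |Γ_s|)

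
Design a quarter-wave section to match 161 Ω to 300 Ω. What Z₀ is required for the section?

Z_qwt = √(Z_0·R_L) = √(300 × 161) = √48300

Z_qwt ≈ 220 Ω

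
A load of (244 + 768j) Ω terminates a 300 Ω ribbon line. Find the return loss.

Γ = (-56 + j768)/(544 + j768), |Γ| = 0.818
RL = −20·log₁₀|Γ| = −20·log₁₀(0.818)

RL ≈ 1.74 dB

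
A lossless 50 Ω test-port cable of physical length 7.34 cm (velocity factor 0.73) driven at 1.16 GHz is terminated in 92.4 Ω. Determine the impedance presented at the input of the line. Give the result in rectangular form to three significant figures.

λ = v/f = 0.73·c / 1.16 GHz = 0.189 m
βl = 2π·l/λ = 2π × 0.389 = 140°
tan(βl) = tan(140°) = -0.84
Z_in = Z_0·(Z_L + jZ_0·tanβl)/(Z_0 + jZ_L·tanβl)
     = 50·(92.4 − j42)/(50 − j77.6)

Z_in ≈ 46.2 + j29.7 Ω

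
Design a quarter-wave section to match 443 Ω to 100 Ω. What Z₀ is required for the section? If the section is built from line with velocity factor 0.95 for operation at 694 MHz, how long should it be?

Z_qwt ≈ 210 Ω; length ≈ 10.3 cm

Z_qwt = √(Z_0·R_L) = √(100 × 443) = √44300
λ = 0.95·c/f = 0.411 m, so l = λ/4 = 0.103 m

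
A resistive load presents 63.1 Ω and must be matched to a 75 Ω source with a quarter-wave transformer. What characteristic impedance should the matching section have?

Z_qwt = √(Z_0·R_L) = √(75 × 63.1) = √4732

Z_qwt ≈ 68.8 Ω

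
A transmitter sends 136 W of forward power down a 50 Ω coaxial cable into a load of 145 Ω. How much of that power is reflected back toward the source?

Γ = (145 − 50)/(145 + 50) = 0.487
|Γ|² = 0.237
P_refl = |Γ|²·P_inc = 32.3 W, P_del = (1 − |Γ|²)·P_inc = 104 W

P_reflected ≈ 32.3 W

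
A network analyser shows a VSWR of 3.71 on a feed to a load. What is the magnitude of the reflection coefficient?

|Γ| ≈ 0.575

|Γ| = (S − 1)/(S + 1) = (3.71 − 1)/(3.71 + 1) = 2.71/4.71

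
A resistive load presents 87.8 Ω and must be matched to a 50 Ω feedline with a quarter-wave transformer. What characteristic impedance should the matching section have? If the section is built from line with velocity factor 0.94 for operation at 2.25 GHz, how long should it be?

Z_qwt = √(Z_0·R_L) = √(50 × 87.8) = √4390
λ = 0.94·c/f = 0.125 m, so l = λ/4 = 0.0313 m

Z_qwt ≈ 66.3 Ω; length ≈ 3.13 cm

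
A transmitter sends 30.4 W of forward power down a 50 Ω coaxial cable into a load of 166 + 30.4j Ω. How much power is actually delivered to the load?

P_delivered ≈ 21.2 W

|Γ| = |(116 + j30.4)/(216 + j30.4)| = 0.55
|Γ|² = 0.302
P_refl = |Γ|²·P_inc = 9.19 W, P_del = (1 − |Γ|²)·P_inc = 21.2 W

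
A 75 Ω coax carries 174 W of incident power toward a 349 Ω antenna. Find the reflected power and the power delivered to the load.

Γ = (349 − 75)/(349 + 75) = 0.646
|Γ|² = 0.418
P_refl = |Γ|²·P_inc = 72.7 W, P_del = (1 − |Γ|²)·P_inc = 101 W

P_reflected ≈ 72.7 W; P_delivered ≈ 101 W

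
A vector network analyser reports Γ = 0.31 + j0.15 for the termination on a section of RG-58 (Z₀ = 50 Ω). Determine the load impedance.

Z_L ≈ 88.4 + j30.1 Ω

Z_L = Z_0·(1 + Γ)/(1 − Γ) = 50·(1.31 + j0.15)/(0.69 − j0.15)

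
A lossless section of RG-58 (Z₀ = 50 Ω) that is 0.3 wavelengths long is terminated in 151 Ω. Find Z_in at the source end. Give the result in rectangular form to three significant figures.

Z_in ≈ 18.1 + j14.3 Ω

βl = 2π × 0.3 = 108°
tan(βl) = tan(108°) = -3.08
Z_in = Z_0·(Z_L + jZ_0·tanβl)/(Z_0 + jZ_L·tanβl)
     = 50·(151 − j154)/(50 − j465)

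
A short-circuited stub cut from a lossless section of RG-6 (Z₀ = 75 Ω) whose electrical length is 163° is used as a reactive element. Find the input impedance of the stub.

Z_in ≈ −j22.9 Ω

tan(βl) = -0.306
For a short-circuited stub, Z_in = jZ_0·tan(βl)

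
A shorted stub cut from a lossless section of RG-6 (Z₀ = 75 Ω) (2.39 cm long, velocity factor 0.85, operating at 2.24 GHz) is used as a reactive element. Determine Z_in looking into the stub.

Z_in ≈ +j292 Ω

λ = v/f = 0.85·c / 2.24 GHz = 0.114 m
βl = 2π·l/λ = 2π × 0.21 = 75.6°
tan(βl) = 3.89
For a shorted stub, Z_in = jZ_0·tan(βl)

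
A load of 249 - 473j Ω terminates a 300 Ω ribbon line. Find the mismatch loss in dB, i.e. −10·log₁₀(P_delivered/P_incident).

Γ = (-51 − j473)/(549 − j473), |Γ| = 0.657
|Γ|² = 0.431, so P_del/P_inc = 1 − |Γ|² = 0.569
ML = −10·log₁₀(1 − |Γ|²)

mismatch loss ≈ 2.45 dB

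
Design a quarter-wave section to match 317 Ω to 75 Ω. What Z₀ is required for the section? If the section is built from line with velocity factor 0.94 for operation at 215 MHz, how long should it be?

Z_qwt ≈ 154 Ω; length ≈ 32.8 cm

Z_qwt = √(Z_0·R_L) = √(75 × 317) = √23780
λ = 0.94·c/f = 1.31 m, so l = λ/4 = 0.328 m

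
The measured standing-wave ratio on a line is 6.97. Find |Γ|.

|Γ| ≈ 0.749

|Γ| = (S − 1)/(S + 1) = (6.97 − 1)/(6.97 + 1) = 5.97/7.97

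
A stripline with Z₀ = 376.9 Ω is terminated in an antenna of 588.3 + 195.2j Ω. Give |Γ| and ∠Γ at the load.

Γ = (Z_L − Z_0)/(Z_L + Z_0) = (211.4 + j195.2)/(965.2 + j195.2)
|Γ| = 288/985 = 0.292

Γ ≈ 0.292 ∠ 31.3°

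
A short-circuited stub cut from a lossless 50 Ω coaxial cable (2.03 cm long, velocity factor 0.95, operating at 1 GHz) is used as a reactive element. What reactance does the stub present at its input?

λ = v/f = 0.95·c / 1 GHz = 0.285 m
βl = 2π·l/λ = 2π × 0.0712 = 25.6°
tan(βl) = 0.48
For a short-circuited stub, Z_in = jZ_0·tan(βl)

X_in ≈ 24 Ω (inductive)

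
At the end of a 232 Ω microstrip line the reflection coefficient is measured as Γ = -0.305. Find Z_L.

Z_L ≈ 124 Ω

Z_L = Z_0·(1 + Γ)/(1 − Γ) = 232·(0.695)/(1.3)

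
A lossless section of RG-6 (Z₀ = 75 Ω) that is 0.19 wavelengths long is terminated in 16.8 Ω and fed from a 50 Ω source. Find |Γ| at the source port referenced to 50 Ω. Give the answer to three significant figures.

βl = 2π × 0.19 = 68.4°
tan(βl) = 2.53
Z_in = Z_0·(Z_L + jZ_0·tanβl)/(Z_0 + jZ_L·tanβl) = 93.9 + j136 Ω
Γ_s = (Z_in − Z_s)/(Z_in + Z_s) = (43.9 + j136)/(144 + j136), |Γ_s| = 0.722

|Γ| ≈ 0.722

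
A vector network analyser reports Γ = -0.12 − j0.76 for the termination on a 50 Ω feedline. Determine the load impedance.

Z_L = Z_0·(1 + Γ)/(1 − Γ) = 50·(0.88 − j0.76)/(1.12 + j0.76)

Z_L ≈ 11.1 − j41.5 Ω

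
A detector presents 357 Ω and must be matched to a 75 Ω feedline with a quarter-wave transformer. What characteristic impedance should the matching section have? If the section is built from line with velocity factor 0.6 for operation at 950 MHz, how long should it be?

Z_qwt ≈ 164 Ω; length ≈ 4.74 cm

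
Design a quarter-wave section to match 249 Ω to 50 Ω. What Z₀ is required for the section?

Z_qwt ≈ 112 Ω

Z_qwt = √(Z_0·R_L) = √(50 × 249) = √12450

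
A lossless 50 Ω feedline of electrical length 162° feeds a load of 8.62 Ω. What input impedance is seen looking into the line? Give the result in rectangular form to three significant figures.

Z_in ≈ 9.5 − j15.7 Ω

tan(βl) = tan(162°) = -0.325
Z_in = Z_0·(Z_L + jZ_0·tanβl)/(Z_0 + jZ_L·tanβl)
     = 50·(8.62 − j16.2)/(50 − j2.8)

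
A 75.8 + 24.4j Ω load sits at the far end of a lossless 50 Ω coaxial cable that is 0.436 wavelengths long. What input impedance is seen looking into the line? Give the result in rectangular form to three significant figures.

βl = 2π × 0.436 = 157°
tan(βl) = tan(157°) = -0.425
Z_in = Z_0·(Z_L + jZ_0·tanβl)/(Z_0 + jZ_L·tanβl)
     = 50·(75.8 + j3.14)/(60.4 − j32.2)

Z_in ≈ 47.8 + j28.1 Ω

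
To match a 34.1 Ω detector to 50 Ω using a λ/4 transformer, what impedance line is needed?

Z_qwt ≈ 41.3 Ω

Z_qwt = √(Z_0·R_L) = √(50 × 34.1) = √1705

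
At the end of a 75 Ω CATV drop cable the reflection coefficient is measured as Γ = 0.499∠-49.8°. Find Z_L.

Z_L = Z_0·(1 + Γ)/(1 − Γ) = 75·(1.32 − j0.381)/(0.678 + j0.381)

Z_L ≈ 93.1 − j94.5 Ω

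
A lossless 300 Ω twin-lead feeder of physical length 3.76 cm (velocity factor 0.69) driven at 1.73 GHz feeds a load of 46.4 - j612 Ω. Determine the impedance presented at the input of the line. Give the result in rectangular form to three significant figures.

λ = v/f = 0.69·c / 1.73 GHz = 0.12 m
βl = 2π·l/λ = 2π × 0.314 = 113°
tan(βl) = tan(113°) = -2.34
Z_in = Z_0·(Z_L + jZ_0·tanβl)/(Z_0 + jZ_L·tanβl)
     = 300·(46.4 − j1310)/(-1130 − j109)

Z_in ≈ 20.9 + j346 Ω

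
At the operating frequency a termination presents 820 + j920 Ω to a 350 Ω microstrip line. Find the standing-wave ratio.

VSWR ≈ 5.54

Γ = (Z_L − Z_0)/(Z_L + Z_0) = (470 + j920)/(1170 + j920)
|Γ| = 1030/1490 = 0.694
VSWR = (1 + |Γ|)/(1 − |Γ|) = 1.69/0.306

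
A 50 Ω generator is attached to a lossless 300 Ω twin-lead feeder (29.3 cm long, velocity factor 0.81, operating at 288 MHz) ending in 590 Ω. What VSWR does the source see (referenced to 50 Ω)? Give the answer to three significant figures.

λ = v/f = 0.81·c / 288 MHz = 0.844 m
βl = 2π·l/λ = 2π × 0.347 = 125°
tan(βl) = -1.43
Z_in = Z_0·(Z_L + jZ_0·tanβl)/(Z_0 + jZ_L·tanβl) = 202 + j138 Ω
Γ_s = (Z_in − Z_s)/(Z_in + Z_s) = (152 + j138)/(252 + j138), |Γ_s| = 0.715
VSWR = (1 + |Γ_s|)/(1 − |Γ_s|)

VSWR ≈ 6.01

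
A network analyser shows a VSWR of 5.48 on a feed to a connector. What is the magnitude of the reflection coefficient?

|Γ| ≈ 0.691

|Γ| = (S − 1)/(S + 1) = (5.48 − 1)/(5.48 + 1) = 4.48/6.48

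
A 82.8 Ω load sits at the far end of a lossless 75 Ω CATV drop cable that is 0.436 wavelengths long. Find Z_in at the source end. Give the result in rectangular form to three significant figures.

βl = 2π × 0.436 = 157°
tan(βl) = tan(157°) = -0.425
Z_in = Z_0·(Z_L + jZ_0·tanβl)/(Z_0 + jZ_L·tanβl)
     = 75·(82.8 − j31.9)/(75 − j35.2)

Z_in ≈ 80.1 + j5.72 Ω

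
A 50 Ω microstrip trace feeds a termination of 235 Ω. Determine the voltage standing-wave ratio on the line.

VSWR ≈ 4.7

Γ = (235 − 50)/(235 + 50) = 0.649
VSWR = (1 + 0.649)/(1 − 0.649)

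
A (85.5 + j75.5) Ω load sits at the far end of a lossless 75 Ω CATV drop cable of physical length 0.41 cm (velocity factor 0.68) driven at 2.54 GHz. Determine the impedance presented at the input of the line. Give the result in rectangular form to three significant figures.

λ = v/f = 0.68·c / 2.54 GHz = 0.0803 m
βl = 2π·l/λ = 2π × 0.051 = 18.4°
tan(βl) = tan(18.4°) = 0.332
Z_in = Z_0·(Z_L + jZ_0·tanβl)/(Z_0 + jZ_L·tanβl)
     = 75·(85.5 + j100)/(49.9 + j28.4)

Z_in ≈ 162 + j58.8 Ω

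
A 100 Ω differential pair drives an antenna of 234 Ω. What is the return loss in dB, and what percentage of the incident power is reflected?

Γ = (234 − 100)/(234 + 100) = 0.401
RL = −20·log₁₀(0.401) = 7.93 dB
P_refl/P_inc = |Γ|² = 0.161

RL ≈ 7.93 dB; 16.1% of incident power reflected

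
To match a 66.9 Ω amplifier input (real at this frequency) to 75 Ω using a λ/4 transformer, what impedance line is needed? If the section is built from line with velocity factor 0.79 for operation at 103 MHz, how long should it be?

Z_qwt ≈ 70.8 Ω; length ≈ 57.5 cm

Z_qwt = √(Z_0·R_L) = √(75 × 66.9) = √5018
λ = 0.79·c/f = 2.3 m, so l = λ/4 = 0.575 m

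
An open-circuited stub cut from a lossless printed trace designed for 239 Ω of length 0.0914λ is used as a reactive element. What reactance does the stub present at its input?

X_in ≈ -369 Ω (capacitive)

βl = 2π × 0.0914 = 32.9°
tan(βl) = 0.647
For an open-circuited stub, Z_in = −jZ_0·cot(βl) = −jZ_0/tan(βl)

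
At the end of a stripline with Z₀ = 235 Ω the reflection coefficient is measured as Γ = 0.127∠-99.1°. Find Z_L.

Z_L ≈ 219 − j55.8 Ω

Z_L = Z_0·(1 + Γ)/(1 − Γ) = 235·(0.98 − j0.125)/(1.02 + j0.125)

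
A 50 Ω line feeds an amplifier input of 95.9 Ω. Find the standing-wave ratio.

Γ = (95.9 − 50)/(95.9 + 50) = 0.315
VSWR = (1 + 0.315)/(1 − 0.315)

VSWR ≈ 1.92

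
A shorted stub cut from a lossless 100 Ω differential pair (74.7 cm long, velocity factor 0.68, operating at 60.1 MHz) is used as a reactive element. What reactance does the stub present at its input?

X_in ≈ 526 Ω (inductive)

λ = v/f = 0.68·c / 60.1 MHz = 3.39 m
βl = 2π·l/λ = 2π × 0.22 = 79.2°
tan(βl) = 5.26
For a shorted stub, Z_in = jZ_0·tan(βl)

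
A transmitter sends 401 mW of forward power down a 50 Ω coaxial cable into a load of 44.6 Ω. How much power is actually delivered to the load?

P_delivered ≈ 400 mW

Γ = (44.6 − 50)/(44.6 + 50) = -0.0571
|Γ|² = 0.00326
P_refl = |Γ|²·P_inc = 1.31 mW, P_del = (1 − |Γ|²)·P_inc = 400 mW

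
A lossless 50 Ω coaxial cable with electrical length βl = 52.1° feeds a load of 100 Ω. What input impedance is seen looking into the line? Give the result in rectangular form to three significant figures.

tan(βl) = tan(52.1°) = 1.28
Z_in = Z_0·(Z_L + jZ_0·tanβl)/(Z_0 + jZ_L·tanβl)
     = 50·(100 + j64.2)/(50 + j128)

Z_in ≈ 34.9 − j25.4 Ω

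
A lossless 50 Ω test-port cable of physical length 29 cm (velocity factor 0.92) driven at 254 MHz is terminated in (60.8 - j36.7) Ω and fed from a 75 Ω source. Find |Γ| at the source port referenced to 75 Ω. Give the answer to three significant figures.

λ = v/f = 0.92·c / 254 MHz = 1.09 m
βl = 2π·l/λ = 2π × 0.267 = 96.1°
tan(βl) = -9.39
Z_in = Z_0·(Z_L + jZ_0·tanβl)/(Z_0 + jZ_L·tanβl) = 32.8 + j22.3 Ω
Γ_s = (Z_in − Z_s)/(Z_in + Z_s) = (-42.2 + j22.3)/(108 + j22.3), |Γ_s| = 0.433

|Γ| ≈ 0.433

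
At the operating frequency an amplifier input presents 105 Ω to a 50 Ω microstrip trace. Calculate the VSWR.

VSWR ≈ 2.1

For a purely resistive load, VSWR = R_L/Z_0 or Z_0/R_L (whichever > 1) = 105/50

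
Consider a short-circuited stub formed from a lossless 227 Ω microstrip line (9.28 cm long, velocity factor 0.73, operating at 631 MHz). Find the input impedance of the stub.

λ = v/f = 0.73·c / 631 MHz = 0.347 m
βl = 2π·l/λ = 2π × 0.267 = 96.3°
tan(βl) = -9.12
For a short-circuited stub, Z_in = jZ_0·tan(βl)

Z_in ≈ −j2070 Ω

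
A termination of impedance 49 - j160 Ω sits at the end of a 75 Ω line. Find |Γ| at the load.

Γ = (Z_L − Z_0)/(Z_L + Z_0) = (-26 − j160)/(124 − j160)
|Γ| = 162/202

|Γ| ≈ 0.801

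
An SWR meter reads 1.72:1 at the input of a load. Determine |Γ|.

|Γ| ≈ 0.265

|Γ| = (S − 1)/(S + 1) = (1.72 − 1)/(1.72 + 1) = 0.72/2.72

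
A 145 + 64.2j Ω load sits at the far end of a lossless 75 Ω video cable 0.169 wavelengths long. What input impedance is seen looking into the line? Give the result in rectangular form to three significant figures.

βl = 2π × 0.169 = 60.8°
tan(βl) = tan(60.8°) = 1.79
Z_in = Z_0·(Z_L + jZ_0·tanβl)/(Z_0 + jZ_L·tanβl)
     = 75·(145 + j199)/(-40.1 + j260)

Z_in ≈ 49.7 − j49.5 Ω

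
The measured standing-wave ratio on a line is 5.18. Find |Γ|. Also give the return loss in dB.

|Γ| ≈ 0.676; return loss ≈ 3.4 dB

|Γ| = (S − 1)/(S + 1) = (5.18 − 1)/(5.18 + 1) = 4.18/6.18
RL = −20·log₁₀|Γ| = −20·log₁₀(0.676)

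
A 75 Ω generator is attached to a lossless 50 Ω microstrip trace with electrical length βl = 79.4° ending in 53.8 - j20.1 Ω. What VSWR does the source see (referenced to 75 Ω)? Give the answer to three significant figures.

VSWR ≈ 2.08

tan(βl) = 5.34
Z_in = Z_0·(Z_L + jZ_0·tanβl)/(Z_0 + jZ_L·tanβl) = 37 + j10.9 Ω
Γ_s = (Z_in − Z_s)/(Z_in + Z_s) = (-38 + j10.9)/(112 + j10.9), |Γ_s| = 0.351
VSWR = (1 + |Γ_s|)/(1 − |Γ_s|)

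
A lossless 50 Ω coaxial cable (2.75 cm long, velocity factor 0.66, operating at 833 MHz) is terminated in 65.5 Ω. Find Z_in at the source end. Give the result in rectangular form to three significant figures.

Z_in ≈ 49.8 − j13.5 Ω

λ = v/f = 0.66·c / 833 MHz = 0.238 m
βl = 2π·l/λ = 2π × 0.116 = 41.6°
tan(βl) = tan(41.6°) = 0.889
Z_in = Z_0·(Z_L + jZ_0·tanβl)/(Z_0 + jZ_L·tanβl)
     = 50·(65.5 + j44.5)/(50 + j58.3)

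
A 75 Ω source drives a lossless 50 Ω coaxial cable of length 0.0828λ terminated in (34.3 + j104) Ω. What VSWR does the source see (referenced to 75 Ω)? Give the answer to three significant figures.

βl = 2π × 0.0828 = 29.8°
tan(βl) = 0.573
Z_in = Z_0·(Z_L + jZ_0·tanβl)/(Z_0 + jZ_L·tanβl) = 238 − j203 Ω
Γ_s = (Z_in − Z_s)/(Z_in + Z_s) = (163 − j203)/(313 − j203), |Γ_s| = 0.698
VSWR = (1 + |Γ_s|)/(1 − |Γ_s|)

VSWR ≈ 5.63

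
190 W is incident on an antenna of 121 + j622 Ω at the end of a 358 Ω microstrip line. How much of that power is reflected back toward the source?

P_reflected ≈ 137 W

|Γ| = |(-237 + j622)/(479 + j622)| = 0.848
|Γ|² = 0.719
P_refl = |Γ|²·P_inc = 137 W, P_del = (1 − |Γ|²)·P_inc = 53.4 W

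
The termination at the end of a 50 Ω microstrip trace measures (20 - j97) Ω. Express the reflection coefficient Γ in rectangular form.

Γ ≈ 0.511 − j0.678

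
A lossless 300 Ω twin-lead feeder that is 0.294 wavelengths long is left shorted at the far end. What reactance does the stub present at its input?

βl = 2π × 0.294 = 106°
tan(βl) = -3.52
For a shorted stub, Z_in = jZ_0·tan(βl)

X_in ≈ -1060 Ω (capacitive)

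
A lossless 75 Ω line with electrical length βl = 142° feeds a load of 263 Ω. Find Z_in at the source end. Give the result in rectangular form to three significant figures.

Z_in ≈ 49.8 + j77.8 Ω

tan(βl) = tan(142°) = -0.781
Z_in = Z_0·(Z_L + jZ_0·tanβl)/(Z_0 + jZ_L·tanβl)
     = 75·(263 − j58.6)/(75 − j205)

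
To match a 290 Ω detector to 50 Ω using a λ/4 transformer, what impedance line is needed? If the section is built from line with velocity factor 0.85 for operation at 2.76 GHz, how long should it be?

Z_qwt ≈ 120 Ω; length ≈ 2.31 cm

Z_qwt = √(Z_0·R_L) = √(50 × 290) = √14500
λ = 0.85·c/f = 0.0924 m, so l = λ/4 = 0.0231 m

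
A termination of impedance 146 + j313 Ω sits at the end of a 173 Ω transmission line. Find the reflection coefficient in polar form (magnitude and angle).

Γ = (Z_L − Z_0)/(Z_L + Z_0) = (-27 + j313)/(319 + j313)
|Γ| = 314/447 = 0.703

Γ ≈ 0.703 ∠ 50.5°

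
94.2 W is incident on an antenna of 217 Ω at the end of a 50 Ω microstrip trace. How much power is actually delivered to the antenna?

P_delivered ≈ 57.3 W

Γ = (217 − 50)/(217 + 50) = 0.625
|Γ|² = 0.391
P_refl = |Γ|²·P_inc = 36.9 W, P_del = (1 − |Γ|²)·P_inc = 57.3 W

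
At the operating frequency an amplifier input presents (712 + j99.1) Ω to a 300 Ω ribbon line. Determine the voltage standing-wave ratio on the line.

VSWR ≈ 2.43

Γ = (Z_L − Z_0)/(Z_L + Z_0) = (412 + j99.1)/(1012 + j99.1)
|Γ| = 424/1020 = 0.417
VSWR = (1 + |Γ|)/(1 − |Γ|) = 1.42/0.583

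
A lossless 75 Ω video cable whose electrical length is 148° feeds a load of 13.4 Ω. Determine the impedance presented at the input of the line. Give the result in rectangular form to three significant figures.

Z_in ≈ 18.4 − j44.8 Ω

tan(βl) = tan(148°) = -0.625
Z_in = Z_0·(Z_L + jZ_0·tanβl)/(Z_0 + jZ_L·tanβl)
     = 75·(13.4 − j46.9)/(75 − j8.37)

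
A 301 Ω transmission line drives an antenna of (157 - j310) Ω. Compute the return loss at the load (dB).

RL ≈ 4.18 dB

Γ = (-144 − j310)/(458 − j310), |Γ| = 0.618
RL = −20·log₁₀|Γ| = −20·log₁₀(0.618)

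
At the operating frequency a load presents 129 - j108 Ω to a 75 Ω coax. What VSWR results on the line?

VSWR ≈ 3.19

Γ = (Z_L − Z_0)/(Z_L + Z_0) = (54 − j108)/(204 − j108)
|Γ| = 121/231 = 0.523
VSWR = (1 + |Γ|)/(1 − |Γ|) = 1.52/0.477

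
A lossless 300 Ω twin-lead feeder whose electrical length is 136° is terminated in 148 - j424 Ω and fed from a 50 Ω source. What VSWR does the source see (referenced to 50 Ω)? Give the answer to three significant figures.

VSWR ≈ 37.2

tan(βl) = -0.966
Z_in = Z_0·(Z_L + jZ_0·tanβl)/(Z_0 + jZ_L·tanβl) = 794 + j919 Ω
Γ_s = (Z_in − Z_s)/(Z_in + Z_s) = (744 + j919)/(844 + j919), |Γ_s| = 0.948
VSWR = (1 + |Γ_s|)/(1 − |Γ_s|)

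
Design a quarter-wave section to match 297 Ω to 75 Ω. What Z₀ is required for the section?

Z_qwt = √(Z_0·R_L) = √(75 × 297) = √22280

Z_qwt ≈ 149 Ω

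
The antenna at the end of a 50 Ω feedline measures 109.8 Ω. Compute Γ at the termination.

Γ = 0.374

Γ = (Z_L − Z_0)/(Z_L + Z_0) = (109.8 − 50)/(109.8 + 50) = 59.8/159.8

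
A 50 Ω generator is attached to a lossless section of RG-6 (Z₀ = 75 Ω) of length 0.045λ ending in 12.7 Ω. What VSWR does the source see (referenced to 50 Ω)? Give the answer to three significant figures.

VSWR ≈ 4.33

βl = 2π × 0.045 = 16.2°
tan(βl) = 0.291
Z_in = Z_0·(Z_L + jZ_0·tanβl)/(Z_0 + jZ_L·tanβl) = 13.7 + j21.1 Ω
Γ_s = (Z_in − Z_s)/(Z_in + Z_s) = (-36.3 + j21.1)/(63.7 + j21.1), |Γ_s| = 0.625
VSWR = (1 + |Γ_s|)/(1 − |Γ_s|)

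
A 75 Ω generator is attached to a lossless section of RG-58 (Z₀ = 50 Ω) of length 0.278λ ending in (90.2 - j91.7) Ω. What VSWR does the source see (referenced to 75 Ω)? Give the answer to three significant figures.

VSWR ≈ 5.31

βl = 2π × 0.278 = 100°
tan(βl) = -5.63
Z_in = Z_0·(Z_L + jZ_0·tanβl)/(Z_0 + jZ_L·tanβl) = 15.5 + j23.1 Ω
Γ_s = (Z_in − Z_s)/(Z_in + Z_s) = (-59.5 + j23.1)/(90.5 + j23.1), |Γ_s| = 0.683
VSWR = (1 + |Γ_s|)/(1 − |Γ_s|)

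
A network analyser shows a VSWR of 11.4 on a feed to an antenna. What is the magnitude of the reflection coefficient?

|Γ| = (S − 1)/(S + 1) = (11.4 − 1)/(11.4 + 1) = 10.4/12.4

|Γ| ≈ 0.839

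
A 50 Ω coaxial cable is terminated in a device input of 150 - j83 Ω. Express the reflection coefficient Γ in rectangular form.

Γ = (Z_L − Z_0)/(Z_L + Z_0) = (100 − j83)/(200 − j83)

Γ ≈ 0.573 − j0.177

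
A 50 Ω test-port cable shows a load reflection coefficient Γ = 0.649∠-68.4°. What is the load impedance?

Z_L = Z_0·(1 + Γ)/(1 − Γ) = 50·(1.24 − j0.603)/(0.761 + j0.603)

Z_L ≈ 30.7 − j64 Ω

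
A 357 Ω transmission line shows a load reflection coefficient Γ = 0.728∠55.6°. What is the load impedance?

Z_L = Z_0·(1 + Γ)/(1 − Γ) = 357·(1.41 + j0.601)/(0.589 − j0.601)

Z_L ≈ 237 + j606 Ω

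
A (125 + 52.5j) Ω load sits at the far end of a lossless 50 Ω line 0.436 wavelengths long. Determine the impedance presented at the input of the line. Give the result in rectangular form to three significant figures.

βl = 2π × 0.436 = 157°
tan(βl) = tan(157°) = -0.425
Z_in = Z_0·(Z_L + jZ_0·tanβl)/(Z_0 + jZ_L·tanβl)
     = 50·(125 + j31.2)/(72.3 − j53.2)

Z_in ≈ 45.8 + j55.3 Ω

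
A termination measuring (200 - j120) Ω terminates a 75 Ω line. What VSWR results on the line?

Γ = (Z_L − Z_0)/(Z_L + Z_0) = (125 − j120)/(275 − j120)
|Γ| = 173/300 = 0.578
VSWR = (1 + |Γ|)/(1 − |Γ|) = 1.58/0.422

VSWR ≈ 3.73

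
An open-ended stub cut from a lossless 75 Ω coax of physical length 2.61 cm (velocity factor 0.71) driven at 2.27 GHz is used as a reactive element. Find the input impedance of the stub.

Z_in ≈ +j13.4 Ω

λ = v/f = 0.71·c / 2.27 GHz = 0.0938 m
βl = 2π·l/λ = 2π × 0.278 = 100°
tan(βl) = -5.59
For an open-ended stub, Z_in = −jZ_0·cot(βl) = −jZ_0/tan(βl)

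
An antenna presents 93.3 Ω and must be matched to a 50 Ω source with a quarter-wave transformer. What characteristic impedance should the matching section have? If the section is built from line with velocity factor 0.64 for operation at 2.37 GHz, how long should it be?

Z_qwt = √(Z_0·R_L) = √(50 × 93.3) = √4665
λ = 0.64·c/f = 0.081 m, so l = λ/4 = 0.0203 m

Z_qwt ≈ 68.3 Ω; length ≈ 2.03 cm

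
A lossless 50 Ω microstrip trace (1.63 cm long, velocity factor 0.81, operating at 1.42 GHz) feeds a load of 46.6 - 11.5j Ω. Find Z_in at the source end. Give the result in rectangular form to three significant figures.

Z_in ≈ 39.2 − j2 Ω

λ = v/f = 0.81·c / 1.42 GHz = 0.171 m
βl = 2π·l/λ = 2π × 0.0953 = 34.3°
tan(βl) = tan(34.3°) = 0.682
Z_in = Z_0·(Z_L + jZ_0·tanβl)/(Z_0 + jZ_L·tanβl)
     = 50·(46.6 + j22.6)/(57.8 + j31.8)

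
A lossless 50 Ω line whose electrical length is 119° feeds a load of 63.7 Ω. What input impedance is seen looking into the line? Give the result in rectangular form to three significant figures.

Z_in ≈ 43.1 + j8.95 Ω

tan(βl) = tan(119°) = -1.8
Z_in = Z_0·(Z_L + jZ_0·tanβl)/(Z_0 + jZ_L·tanβl)
     = 50·(63.7 − j90.2)/(50 − j115)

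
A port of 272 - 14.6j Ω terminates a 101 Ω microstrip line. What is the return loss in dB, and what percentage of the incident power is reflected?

RL ≈ 6.75 dB; 21.1% of incident power reflected

Γ = (171 − j14.6)/(373 − j14.6), |Γ| = 0.46
RL = −20·log₁₀(0.46) = 6.75 dB
P_refl/P_inc = |Γ|² = 0.211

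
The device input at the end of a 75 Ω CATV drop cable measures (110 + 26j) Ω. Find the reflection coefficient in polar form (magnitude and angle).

Γ ≈ 0.233 ∠ 28.6°

Γ = (Z_L − Z_0)/(Z_L + Z_0) = (35 + j26)/(185 + j26)
|Γ| = 43.6/187 = 0.233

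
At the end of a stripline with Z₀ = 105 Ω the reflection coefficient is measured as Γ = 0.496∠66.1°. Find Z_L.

Z_L ≈ 93.8 + j113 Ω

Z_L = Z_0·(1 + Γ)/(1 − Γ) = 105·(1.2 + j0.453)/(0.799 − j0.453)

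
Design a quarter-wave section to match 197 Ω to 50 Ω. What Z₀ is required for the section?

Z_qwt = √(Z_0·R_L) = √(50 × 197) = √9850

Z_qwt ≈ 99.2 Ω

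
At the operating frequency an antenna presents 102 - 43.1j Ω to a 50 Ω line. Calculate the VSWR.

VSWR ≈ 2.49

Γ = (Z_L − Z_0)/(Z_L + Z_0) = (52 − j43.1)/(152 − j43.1)
|Γ| = 67.5/158 = 0.427
VSWR = (1 + |Γ|)/(1 − |Γ|) = 1.43/0.573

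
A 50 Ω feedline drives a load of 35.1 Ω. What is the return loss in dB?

RL ≈ 15.1 dB

Γ = (35.1 − 50)/(35.1 + 50) = -0.175
RL = −20·log₁₀|Γ| = −20·log₁₀(0.175)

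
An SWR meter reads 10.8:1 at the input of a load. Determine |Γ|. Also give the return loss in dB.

|Γ| ≈ 0.831; return loss ≈ 1.61 dB

|Γ| = (S − 1)/(S + 1) = (10.8 − 1)/(10.8 + 1) = 9.8/11.8
RL = −20·log₁₀|Γ| = −20·log₁₀(0.831)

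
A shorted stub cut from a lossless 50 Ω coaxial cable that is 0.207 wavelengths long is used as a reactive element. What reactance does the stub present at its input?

βl = 2π × 0.207 = 74.5°
tan(βl) = 3.61
For a shorted stub, Z_in = jZ_0·tan(βl)

X_in ≈ 181 Ω (inductive)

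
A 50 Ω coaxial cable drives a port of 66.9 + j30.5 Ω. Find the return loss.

Γ = (16.9 + j30.5)/(116.9 + j30.5), |Γ| = 0.289
RL = −20·log₁₀|Γ| = −20·log₁₀(0.289)

RL ≈ 10.8 dB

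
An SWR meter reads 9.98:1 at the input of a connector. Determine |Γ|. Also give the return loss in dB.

|Γ| = (S − 1)/(S + 1) = (9.98 − 1)/(9.98 + 1) = 8.98/11
RL = −20·log₁₀|Γ| = −20·log₁₀(0.818)

|Γ| ≈ 0.818; return loss ≈ 1.75 dB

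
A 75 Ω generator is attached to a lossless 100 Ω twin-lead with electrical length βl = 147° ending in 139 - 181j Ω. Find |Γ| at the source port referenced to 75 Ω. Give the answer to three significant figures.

|Γ| ≈ 0.693

tan(βl) = -0.649
Z_in = Z_0·(Z_L + jZ_0·tanβl)/(Z_0 + jZ_L·tanβl) = 234 + j199 Ω
Γ_s = (Z_in − Z_s)/(Z_in + Z_s) = (159 + j199)/(309 + j199), |Γ_s| = 0.693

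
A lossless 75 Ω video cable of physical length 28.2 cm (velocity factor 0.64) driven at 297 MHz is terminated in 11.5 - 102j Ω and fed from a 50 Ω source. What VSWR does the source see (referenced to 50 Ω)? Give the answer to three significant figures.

VSWR ≈ 27.2

λ = v/f = 0.64·c / 297 MHz = 0.646 m
βl = 2π·l/λ = 2π × 0.436 = 157°
tan(βl) = -0.424
Z_in = Z_0·(Z_L + jZ_0·tanβl)/(Z_0 + jZ_L·tanβl) = 73.8 − j304 Ω
Γ_s = (Z_in − Z_s)/(Z_in + Z_s) = (23.8 − j304)/(124 − j304), |Γ_s| = 0.929
VSWR = (1 + |Γ_s|)/(1 − |Γ_s|)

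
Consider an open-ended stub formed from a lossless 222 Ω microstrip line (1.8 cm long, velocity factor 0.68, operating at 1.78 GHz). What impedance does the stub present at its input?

Z_in ≈ −j147 Ω

λ = v/f = 0.68·c / 1.78 GHz = 0.115 m
βl = 2π·l/λ = 2π × 0.157 = 56.5°
tan(βl) = 1.51
For an open-ended stub, Z_in = −jZ_0·cot(βl) = −jZ_0/tan(βl)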